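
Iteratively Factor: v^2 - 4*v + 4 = (v - 2)*(v - 2)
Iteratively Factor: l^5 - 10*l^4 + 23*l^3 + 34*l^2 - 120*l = (l + 2)*(l^4 - 12*l^3 + 47*l^2 - 60*l) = l*(l + 2)*(l^3 - 12*l^2 + 47*l - 60) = l*(l - 5)*(l + 2)*(l^2 - 7*l + 12) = l*(l - 5)*(l - 3)*(l + 2)*(l - 4)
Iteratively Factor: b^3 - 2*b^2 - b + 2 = (b - 2)*(b^2 - 1) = (b - 2)*(b - 1)*(b + 1)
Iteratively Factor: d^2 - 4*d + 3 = (d - 3)*(d - 1)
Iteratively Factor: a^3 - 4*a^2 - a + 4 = (a - 1)*(a^2 - 3*a - 4) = (a - 4)*(a - 1)*(a + 1)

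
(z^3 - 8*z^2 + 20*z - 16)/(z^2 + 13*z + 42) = (z^3 - 8*z^2 + 20*z - 16)/(z^2 + 13*z + 42)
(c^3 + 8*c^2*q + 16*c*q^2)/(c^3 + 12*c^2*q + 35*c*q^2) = (c^2 + 8*c*q + 16*q^2)/(c^2 + 12*c*q + 35*q^2)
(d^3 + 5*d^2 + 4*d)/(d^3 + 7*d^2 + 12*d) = (d + 1)/(d + 3)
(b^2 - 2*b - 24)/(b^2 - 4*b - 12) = (b + 4)/(b + 2)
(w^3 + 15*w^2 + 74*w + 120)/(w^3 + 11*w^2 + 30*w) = (w + 4)/w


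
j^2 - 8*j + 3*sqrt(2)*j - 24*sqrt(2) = (j - 8)*(j + 3*sqrt(2))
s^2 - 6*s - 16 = (s - 8)*(s + 2)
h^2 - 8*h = h*(h - 8)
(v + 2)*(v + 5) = v^2 + 7*v + 10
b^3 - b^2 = b^2*(b - 1)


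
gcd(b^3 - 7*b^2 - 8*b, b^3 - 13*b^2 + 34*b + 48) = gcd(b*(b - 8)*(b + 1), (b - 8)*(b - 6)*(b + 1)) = b^2 - 7*b - 8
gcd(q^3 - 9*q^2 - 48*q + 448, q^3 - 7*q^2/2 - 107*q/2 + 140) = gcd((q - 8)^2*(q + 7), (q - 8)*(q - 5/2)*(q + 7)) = q^2 - q - 56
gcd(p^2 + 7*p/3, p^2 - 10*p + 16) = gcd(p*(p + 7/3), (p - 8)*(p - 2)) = 1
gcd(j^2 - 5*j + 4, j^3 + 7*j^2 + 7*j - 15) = j - 1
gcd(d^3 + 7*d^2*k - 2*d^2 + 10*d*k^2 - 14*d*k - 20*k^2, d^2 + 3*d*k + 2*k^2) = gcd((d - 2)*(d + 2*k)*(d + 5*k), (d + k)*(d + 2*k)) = d + 2*k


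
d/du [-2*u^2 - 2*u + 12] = -4*u - 2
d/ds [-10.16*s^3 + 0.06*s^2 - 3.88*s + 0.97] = -30.48*s^2 + 0.12*s - 3.88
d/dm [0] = 0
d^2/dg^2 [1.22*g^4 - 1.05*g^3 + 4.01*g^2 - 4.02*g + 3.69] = 14.64*g^2 - 6.3*g + 8.02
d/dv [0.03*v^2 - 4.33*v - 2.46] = 0.06*v - 4.33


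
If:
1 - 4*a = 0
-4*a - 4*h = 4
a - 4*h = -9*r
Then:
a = 1/4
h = -5/4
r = -7/12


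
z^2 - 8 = (z - 2*sqrt(2))*(z + 2*sqrt(2))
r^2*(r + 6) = r^3 + 6*r^2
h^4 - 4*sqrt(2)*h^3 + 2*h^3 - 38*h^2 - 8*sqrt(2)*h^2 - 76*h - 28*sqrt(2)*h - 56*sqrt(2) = (h + 2)*(h - 7*sqrt(2))*(h + sqrt(2))*(h + 2*sqrt(2))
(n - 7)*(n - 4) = n^2 - 11*n + 28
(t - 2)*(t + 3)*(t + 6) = t^3 + 7*t^2 - 36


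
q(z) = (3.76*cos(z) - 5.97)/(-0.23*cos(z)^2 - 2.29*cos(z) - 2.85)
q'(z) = (-0.46*sin(z)*cos(z) - 2.29*sin(z))*(3.76*cos(z) - 5.97)/(-0.23*cos(z)^2 - 2.29*cos(z) - 2.85)^2 - 3.76*sin(z)/(-0.23*cos(z)^2 - 2.29*cos(z) - 2.85) = (-0.8648*cos(z)^2 + 2.7462*cos(z) + 24.3873)*sin(z)/(0.0529*cos(z)^4 + 1.0534*cos(z)^3 + 6.5551*cos(z)^2 + 13.053*cos(z) + 8.1225)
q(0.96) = 0.90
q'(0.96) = 1.17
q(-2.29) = 5.86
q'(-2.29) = -8.04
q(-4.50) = 2.84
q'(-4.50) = 4.11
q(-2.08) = 4.36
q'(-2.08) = -6.24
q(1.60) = 2.18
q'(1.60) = 3.14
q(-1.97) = 3.73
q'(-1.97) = -5.37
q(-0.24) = 0.44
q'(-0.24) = -0.22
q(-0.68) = 0.64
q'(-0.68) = -0.72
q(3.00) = 11.99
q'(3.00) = 4.50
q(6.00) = 0.45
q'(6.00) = -0.26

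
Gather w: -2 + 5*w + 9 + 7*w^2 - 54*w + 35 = 7*w^2 - 49*w + 42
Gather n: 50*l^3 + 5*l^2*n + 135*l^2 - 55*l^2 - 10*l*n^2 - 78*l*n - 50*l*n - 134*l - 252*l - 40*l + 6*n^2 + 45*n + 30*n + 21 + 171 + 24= 50*l^3 + 80*l^2 - 426*l + n^2*(6 - 10*l) + n*(5*l^2 - 128*l + 75) + 216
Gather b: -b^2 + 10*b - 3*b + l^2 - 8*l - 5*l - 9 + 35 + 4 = -b^2 + 7*b + l^2 - 13*l + 30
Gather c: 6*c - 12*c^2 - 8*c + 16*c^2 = 4*c^2 - 2*c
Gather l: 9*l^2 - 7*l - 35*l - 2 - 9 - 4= 9*l^2 - 42*l - 15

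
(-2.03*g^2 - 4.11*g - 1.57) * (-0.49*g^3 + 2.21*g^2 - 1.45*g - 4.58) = 0.9947*g^5 - 2.4724*g^4 - 5.3703*g^3 + 11.7872*g^2 + 21.1003*g + 7.1906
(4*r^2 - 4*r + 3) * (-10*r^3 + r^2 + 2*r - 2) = -40*r^5 + 44*r^4 - 26*r^3 - 13*r^2 + 14*r - 6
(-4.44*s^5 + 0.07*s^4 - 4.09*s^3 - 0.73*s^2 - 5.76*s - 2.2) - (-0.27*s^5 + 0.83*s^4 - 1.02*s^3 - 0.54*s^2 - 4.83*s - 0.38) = -4.17*s^5 - 0.76*s^4 - 3.07*s^3 - 0.19*s^2 - 0.93*s - 1.82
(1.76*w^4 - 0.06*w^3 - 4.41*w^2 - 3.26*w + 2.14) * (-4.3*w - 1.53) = -7.568*w^5 - 2.4348*w^4 + 19.0548*w^3 + 20.7653*w^2 - 4.2142*w - 3.2742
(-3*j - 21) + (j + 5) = -2*j - 16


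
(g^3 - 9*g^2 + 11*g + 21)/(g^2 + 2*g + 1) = (g^2 - 10*g + 21)/(g + 1)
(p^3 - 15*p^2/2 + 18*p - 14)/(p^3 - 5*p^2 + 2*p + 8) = (p^2 - 11*p/2 + 7)/(p^2 - 3*p - 4)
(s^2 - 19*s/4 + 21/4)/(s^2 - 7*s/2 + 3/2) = (4*s - 7)/(2*(2*s - 1))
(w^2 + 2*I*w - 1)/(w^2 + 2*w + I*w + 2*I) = (w + I)/(w + 2)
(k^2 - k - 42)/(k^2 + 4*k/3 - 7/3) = 3*(k^2 - k - 42)/(3*k^2 + 4*k - 7)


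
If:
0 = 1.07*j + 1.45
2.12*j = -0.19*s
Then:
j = -1.36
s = 15.12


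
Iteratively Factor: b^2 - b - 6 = (b + 2)*(b - 3)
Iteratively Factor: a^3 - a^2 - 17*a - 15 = (a - 5)*(a^2 + 4*a + 3) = (a - 5)*(a + 1)*(a + 3)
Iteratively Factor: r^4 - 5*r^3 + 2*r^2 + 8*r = (r)*(r^3 - 5*r^2 + 2*r + 8) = r*(r - 2)*(r^2 - 3*r - 4) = r*(r - 4)*(r - 2)*(r + 1)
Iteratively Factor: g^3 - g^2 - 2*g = (g)*(g^2 - g - 2) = g*(g + 1)*(g - 2)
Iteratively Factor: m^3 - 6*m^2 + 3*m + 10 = (m - 5)*(m^2 - m - 2) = (m - 5)*(m - 2)*(m + 1)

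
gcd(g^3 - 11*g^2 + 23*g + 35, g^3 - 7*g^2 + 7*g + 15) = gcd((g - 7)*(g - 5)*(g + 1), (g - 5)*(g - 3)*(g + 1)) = g^2 - 4*g - 5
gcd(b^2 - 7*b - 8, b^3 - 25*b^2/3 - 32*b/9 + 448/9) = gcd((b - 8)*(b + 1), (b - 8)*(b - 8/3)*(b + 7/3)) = b - 8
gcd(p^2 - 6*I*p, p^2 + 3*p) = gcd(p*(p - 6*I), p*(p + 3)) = p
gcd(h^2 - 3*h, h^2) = h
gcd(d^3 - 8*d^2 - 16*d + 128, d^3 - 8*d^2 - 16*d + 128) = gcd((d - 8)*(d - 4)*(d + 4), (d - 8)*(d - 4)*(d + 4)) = d^3 - 8*d^2 - 16*d + 128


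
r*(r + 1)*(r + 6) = r^3 + 7*r^2 + 6*r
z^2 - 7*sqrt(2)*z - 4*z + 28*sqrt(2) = (z - 4)*(z - 7*sqrt(2))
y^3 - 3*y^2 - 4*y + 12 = (y - 3)*(y - 2)*(y + 2)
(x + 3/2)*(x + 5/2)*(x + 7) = x^3 + 11*x^2 + 127*x/4 + 105/4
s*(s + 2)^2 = s^3 + 4*s^2 + 4*s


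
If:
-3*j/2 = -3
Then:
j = 2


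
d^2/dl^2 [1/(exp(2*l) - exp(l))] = -((exp(l) - 1)*(4*exp(l) - 1) - 2*(2*exp(l) - 1)^2)*exp(-l)/(exp(l) - 1)^3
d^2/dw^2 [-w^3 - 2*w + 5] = -6*w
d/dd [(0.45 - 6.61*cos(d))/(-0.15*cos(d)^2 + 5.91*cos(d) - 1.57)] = (0.9915*cos(d)^2 - 0.134999999999998*cos(d) - 7.7182)*sin(d)/(0.0225*cos(d)^4 - 1.773*cos(d)^3 + 35.3991*cos(d)^2 - 18.5574*cos(d) + 2.4649)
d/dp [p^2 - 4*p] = 2*p - 4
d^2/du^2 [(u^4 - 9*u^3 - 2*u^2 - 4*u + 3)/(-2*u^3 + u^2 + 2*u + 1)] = 2*(21*u^6 + 144*u^5 + 21*u^4 + 103*u^3 + 117*u^2 - 21*u - 15)/(8*u^9 - 12*u^8 - 18*u^7 + 11*u^6 + 30*u^5 + 9*u^4 - 14*u^3 - 15*u^2 - 6*u - 1)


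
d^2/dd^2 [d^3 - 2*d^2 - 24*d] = 6*d - 4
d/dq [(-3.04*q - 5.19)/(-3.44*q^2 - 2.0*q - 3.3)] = (10.4576*q^2 + 6.08*q - (3.04*q + 5.19)*(6.88*q + 2.0) + 10.032)/(3.44*q^2 + 2.0*q + 3.3)^2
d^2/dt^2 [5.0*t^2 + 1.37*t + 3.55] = 10.0000000000000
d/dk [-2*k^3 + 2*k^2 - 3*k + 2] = -6*k^2 + 4*k - 3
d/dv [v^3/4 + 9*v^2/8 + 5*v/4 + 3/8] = 3*v^2/4 + 9*v/4 + 5/4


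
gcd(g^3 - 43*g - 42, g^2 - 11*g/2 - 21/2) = g - 7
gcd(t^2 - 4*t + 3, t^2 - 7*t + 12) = t - 3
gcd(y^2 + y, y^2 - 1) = y + 1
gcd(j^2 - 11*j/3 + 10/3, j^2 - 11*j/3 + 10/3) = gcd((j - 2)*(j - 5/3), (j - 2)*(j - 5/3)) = j^2 - 11*j/3 + 10/3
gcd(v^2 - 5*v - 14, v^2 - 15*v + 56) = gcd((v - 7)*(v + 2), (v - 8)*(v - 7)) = v - 7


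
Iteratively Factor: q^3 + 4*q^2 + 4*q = (q + 2)*(q^2 + 2*q) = q*(q + 2)*(q + 2)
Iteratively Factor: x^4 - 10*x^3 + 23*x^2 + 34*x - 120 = (x - 4)*(x^3 - 6*x^2 - x + 30) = (x - 4)*(x + 2)*(x^2 - 8*x + 15) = (x - 5)*(x - 4)*(x + 2)*(x - 3)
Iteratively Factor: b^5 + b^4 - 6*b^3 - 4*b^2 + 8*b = (b + 2)*(b^4 - b^3 - 4*b^2 + 4*b) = (b - 2)*(b + 2)*(b^3 + b^2 - 2*b) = b*(b - 2)*(b + 2)*(b^2 + b - 2) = b*(b - 2)*(b - 1)*(b + 2)*(b + 2)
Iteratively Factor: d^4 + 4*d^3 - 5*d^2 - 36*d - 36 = (d + 2)*(d^3 + 2*d^2 - 9*d - 18) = (d + 2)*(d + 3)*(d^2 - d - 6) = (d + 2)^2*(d + 3)*(d - 3)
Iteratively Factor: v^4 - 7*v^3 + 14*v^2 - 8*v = (v)*(v^3 - 7*v^2 + 14*v - 8) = v*(v - 1)*(v^2 - 6*v + 8) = v*(v - 2)*(v - 1)*(v - 4)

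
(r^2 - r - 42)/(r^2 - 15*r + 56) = (r + 6)/(r - 8)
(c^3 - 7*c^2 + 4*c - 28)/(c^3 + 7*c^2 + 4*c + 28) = (c - 7)/(c + 7)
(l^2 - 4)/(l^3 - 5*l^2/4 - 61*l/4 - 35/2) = 4*(l - 2)/(4*l^2 - 13*l - 35)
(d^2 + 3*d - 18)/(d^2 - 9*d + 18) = (d + 6)/(d - 6)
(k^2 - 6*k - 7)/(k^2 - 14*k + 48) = (k^2 - 6*k - 7)/(k^2 - 14*k + 48)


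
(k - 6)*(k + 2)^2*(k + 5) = k^4 + 3*k^3 - 30*k^2 - 124*k - 120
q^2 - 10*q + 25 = (q - 5)^2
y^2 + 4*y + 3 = (y + 1)*(y + 3)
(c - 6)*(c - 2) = c^2 - 8*c + 12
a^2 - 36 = (a - 6)*(a + 6)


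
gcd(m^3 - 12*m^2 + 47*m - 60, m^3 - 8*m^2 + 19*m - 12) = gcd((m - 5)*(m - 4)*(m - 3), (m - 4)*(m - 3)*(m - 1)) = m^2 - 7*m + 12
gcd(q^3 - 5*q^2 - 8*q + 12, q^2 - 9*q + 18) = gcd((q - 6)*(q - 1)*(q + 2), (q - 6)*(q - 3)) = q - 6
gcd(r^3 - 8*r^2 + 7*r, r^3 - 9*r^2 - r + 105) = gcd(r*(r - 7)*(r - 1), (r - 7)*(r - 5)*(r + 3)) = r - 7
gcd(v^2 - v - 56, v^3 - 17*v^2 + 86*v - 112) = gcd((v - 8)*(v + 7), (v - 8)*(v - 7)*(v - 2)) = v - 8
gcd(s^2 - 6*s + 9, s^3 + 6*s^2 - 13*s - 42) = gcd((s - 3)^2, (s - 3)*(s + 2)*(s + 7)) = s - 3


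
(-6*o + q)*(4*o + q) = -24*o^2 - 2*o*q + q^2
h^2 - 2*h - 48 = (h - 8)*(h + 6)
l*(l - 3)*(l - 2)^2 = l^4 - 7*l^3 + 16*l^2 - 12*l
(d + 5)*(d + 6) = d^2 + 11*d + 30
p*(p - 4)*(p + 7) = p^3 + 3*p^2 - 28*p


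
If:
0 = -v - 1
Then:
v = -1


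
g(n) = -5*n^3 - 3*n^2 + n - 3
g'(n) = -15*n^2 - 6*n + 1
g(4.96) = -681.96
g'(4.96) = -397.78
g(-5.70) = 819.80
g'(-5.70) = -452.15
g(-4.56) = 404.15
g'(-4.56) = -283.54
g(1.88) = -44.95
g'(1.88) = -63.30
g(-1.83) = 15.77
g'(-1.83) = -38.25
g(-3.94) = 252.30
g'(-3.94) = -208.21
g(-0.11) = -3.14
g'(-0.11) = 1.48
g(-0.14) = -3.19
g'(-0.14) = 1.55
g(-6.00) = 963.00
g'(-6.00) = -503.00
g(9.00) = -3882.00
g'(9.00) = -1268.00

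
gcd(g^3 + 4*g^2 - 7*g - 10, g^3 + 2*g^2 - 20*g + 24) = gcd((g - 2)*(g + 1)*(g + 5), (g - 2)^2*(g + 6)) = g - 2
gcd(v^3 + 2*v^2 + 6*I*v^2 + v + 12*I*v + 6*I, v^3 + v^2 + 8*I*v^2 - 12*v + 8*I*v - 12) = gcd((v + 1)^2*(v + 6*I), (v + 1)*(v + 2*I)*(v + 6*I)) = v^2 + v*(1 + 6*I) + 6*I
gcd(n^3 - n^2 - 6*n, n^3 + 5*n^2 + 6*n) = n^2 + 2*n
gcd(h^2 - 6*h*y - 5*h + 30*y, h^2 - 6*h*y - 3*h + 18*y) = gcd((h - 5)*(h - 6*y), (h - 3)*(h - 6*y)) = -h + 6*y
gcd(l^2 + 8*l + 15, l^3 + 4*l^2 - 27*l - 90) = l + 3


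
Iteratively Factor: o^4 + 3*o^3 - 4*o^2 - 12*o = (o + 3)*(o^3 - 4*o) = o*(o + 3)*(o^2 - 4) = o*(o - 2)*(o + 3)*(o + 2)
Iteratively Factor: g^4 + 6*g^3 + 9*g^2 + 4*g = (g + 1)*(g^3 + 5*g^2 + 4*g) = (g + 1)^2*(g^2 + 4*g) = g*(g + 1)^2*(g + 4)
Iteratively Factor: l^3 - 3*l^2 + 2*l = (l)*(l^2 - 3*l + 2) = l*(l - 2)*(l - 1)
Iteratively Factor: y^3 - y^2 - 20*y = (y)*(y^2 - y - 20) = y*(y + 4)*(y - 5)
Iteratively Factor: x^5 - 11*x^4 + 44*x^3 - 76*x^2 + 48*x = (x - 4)*(x^4 - 7*x^3 + 16*x^2 - 12*x) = x*(x - 4)*(x^3 - 7*x^2 + 16*x - 12) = x*(x - 4)*(x - 2)*(x^2 - 5*x + 6) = x*(x - 4)*(x - 3)*(x - 2)*(x - 2)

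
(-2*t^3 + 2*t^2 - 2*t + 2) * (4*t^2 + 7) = -8*t^5 + 8*t^4 - 22*t^3 + 22*t^2 - 14*t + 14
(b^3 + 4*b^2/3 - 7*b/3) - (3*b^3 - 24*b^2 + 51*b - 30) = -2*b^3 + 76*b^2/3 - 160*b/3 + 30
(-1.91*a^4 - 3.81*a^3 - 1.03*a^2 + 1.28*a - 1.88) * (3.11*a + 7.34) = -5.9401*a^5 - 25.8685*a^4 - 31.1687*a^3 - 3.5794*a^2 + 3.5484*a - 13.7992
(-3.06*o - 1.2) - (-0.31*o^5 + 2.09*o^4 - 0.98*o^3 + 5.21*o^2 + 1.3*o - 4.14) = 0.31*o^5 - 2.09*o^4 + 0.98*o^3 - 5.21*o^2 - 4.36*o + 2.94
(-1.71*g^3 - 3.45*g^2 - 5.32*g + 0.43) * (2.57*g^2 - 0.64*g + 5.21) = -4.3947*g^5 - 7.7721*g^4 - 20.3735*g^3 - 13.4646*g^2 - 27.9924*g + 2.2403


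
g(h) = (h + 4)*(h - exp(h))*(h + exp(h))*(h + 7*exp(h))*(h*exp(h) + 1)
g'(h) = (1 - exp(h))*(h + 4)*(h + exp(h))*(h + 7*exp(h))*(h*exp(h) + 1) + (h + 4)*(h - exp(h))*(h + exp(h))*(h + 7*exp(h))*(h*exp(h) + exp(h)) + (h + 4)*(h - exp(h))*(h + exp(h))*(h*exp(h) + 1)*(7*exp(h) + 1) + (h + 4)*(h - exp(h))*(h + 7*exp(h))*(h*exp(h) + 1)*(exp(h) + 1) + (h - exp(h))*(h + exp(h))*(h + 7*exp(h))*(h*exp(h) + 1)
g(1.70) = -63644.11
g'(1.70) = -297852.92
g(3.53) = -255384694.03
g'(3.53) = -1126397276.82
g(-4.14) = 9.03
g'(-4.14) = -71.83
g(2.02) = -282307.59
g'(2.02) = -1306671.88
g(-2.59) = -15.72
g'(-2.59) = 14.97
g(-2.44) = -13.36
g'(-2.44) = 16.32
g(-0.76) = 1.88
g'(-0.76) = -6.16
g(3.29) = -88346980.57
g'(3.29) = -391887726.23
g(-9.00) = 3640.60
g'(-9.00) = -1945.64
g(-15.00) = 37124.82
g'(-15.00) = -10800.11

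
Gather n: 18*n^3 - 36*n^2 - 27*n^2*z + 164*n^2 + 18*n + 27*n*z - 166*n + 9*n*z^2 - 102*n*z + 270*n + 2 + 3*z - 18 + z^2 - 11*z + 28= 18*n^3 + n^2*(128 - 27*z) + n*(9*z^2 - 75*z + 122) + z^2 - 8*z + 12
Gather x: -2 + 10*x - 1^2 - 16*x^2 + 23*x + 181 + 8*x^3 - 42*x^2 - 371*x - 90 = 8*x^3 - 58*x^2 - 338*x + 88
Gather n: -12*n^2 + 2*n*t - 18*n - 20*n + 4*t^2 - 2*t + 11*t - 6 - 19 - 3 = -12*n^2 + n*(2*t - 38) + 4*t^2 + 9*t - 28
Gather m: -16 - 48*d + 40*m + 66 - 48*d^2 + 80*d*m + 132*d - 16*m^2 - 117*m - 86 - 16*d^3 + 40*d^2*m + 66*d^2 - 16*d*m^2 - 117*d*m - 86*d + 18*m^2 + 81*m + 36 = -16*d^3 + 18*d^2 - 2*d + m^2*(2 - 16*d) + m*(40*d^2 - 37*d + 4)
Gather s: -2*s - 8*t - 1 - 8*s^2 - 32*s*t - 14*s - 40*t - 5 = -8*s^2 + s*(-32*t - 16) - 48*t - 6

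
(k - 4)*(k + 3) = k^2 - k - 12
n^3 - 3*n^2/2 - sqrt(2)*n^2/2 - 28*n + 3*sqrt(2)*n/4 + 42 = (n - 3/2)*(n - 4*sqrt(2))*(n + 7*sqrt(2)/2)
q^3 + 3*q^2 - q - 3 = (q - 1)*(q + 1)*(q + 3)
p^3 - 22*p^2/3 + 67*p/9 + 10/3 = (p - 6)*(p - 5/3)*(p + 1/3)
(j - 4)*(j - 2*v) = j^2 - 2*j*v - 4*j + 8*v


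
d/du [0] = 0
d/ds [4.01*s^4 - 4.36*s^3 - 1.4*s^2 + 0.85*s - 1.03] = 16.04*s^3 - 13.08*s^2 - 2.8*s + 0.85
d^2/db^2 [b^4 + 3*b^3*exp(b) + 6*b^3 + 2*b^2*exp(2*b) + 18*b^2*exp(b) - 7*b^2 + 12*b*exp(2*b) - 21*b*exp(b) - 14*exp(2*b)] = 3*b^3*exp(b) + 8*b^2*exp(2*b) + 36*b^2*exp(b) + 12*b^2 + 64*b*exp(2*b) + 69*b*exp(b) + 36*b - 4*exp(2*b) - 6*exp(b) - 14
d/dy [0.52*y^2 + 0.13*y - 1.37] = 1.04*y + 0.13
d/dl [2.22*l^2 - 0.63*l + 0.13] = 4.44*l - 0.63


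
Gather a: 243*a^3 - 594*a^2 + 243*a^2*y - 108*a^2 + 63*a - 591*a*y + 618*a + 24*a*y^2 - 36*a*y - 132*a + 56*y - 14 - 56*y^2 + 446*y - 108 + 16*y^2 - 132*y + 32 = 243*a^3 + a^2*(243*y - 702) + a*(24*y^2 - 627*y + 549) - 40*y^2 + 370*y - 90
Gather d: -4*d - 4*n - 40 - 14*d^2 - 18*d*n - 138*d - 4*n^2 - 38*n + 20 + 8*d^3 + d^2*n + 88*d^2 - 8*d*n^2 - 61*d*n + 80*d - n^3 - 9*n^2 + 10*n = 8*d^3 + d^2*(n + 74) + d*(-8*n^2 - 79*n - 62) - n^3 - 13*n^2 - 32*n - 20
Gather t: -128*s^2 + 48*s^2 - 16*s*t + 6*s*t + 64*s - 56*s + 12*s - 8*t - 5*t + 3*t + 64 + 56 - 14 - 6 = -80*s^2 + 20*s + t*(-10*s - 10) + 100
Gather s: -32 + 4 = -28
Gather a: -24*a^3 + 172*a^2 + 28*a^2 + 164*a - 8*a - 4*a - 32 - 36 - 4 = -24*a^3 + 200*a^2 + 152*a - 72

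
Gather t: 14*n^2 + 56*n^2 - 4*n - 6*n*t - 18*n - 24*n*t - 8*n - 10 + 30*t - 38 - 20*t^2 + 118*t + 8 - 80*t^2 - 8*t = 70*n^2 - 30*n - 100*t^2 + t*(140 - 30*n) - 40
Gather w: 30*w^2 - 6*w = 30*w^2 - 6*w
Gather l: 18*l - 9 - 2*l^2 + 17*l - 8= -2*l^2 + 35*l - 17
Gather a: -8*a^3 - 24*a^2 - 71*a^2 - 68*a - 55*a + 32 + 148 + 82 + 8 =-8*a^3 - 95*a^2 - 123*a + 270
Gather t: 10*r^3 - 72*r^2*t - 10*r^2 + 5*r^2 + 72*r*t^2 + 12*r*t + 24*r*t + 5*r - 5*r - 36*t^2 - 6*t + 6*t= 10*r^3 - 5*r^2 + t^2*(72*r - 36) + t*(-72*r^2 + 36*r)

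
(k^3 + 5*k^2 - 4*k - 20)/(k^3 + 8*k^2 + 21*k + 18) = (k^2 + 3*k - 10)/(k^2 + 6*k + 9)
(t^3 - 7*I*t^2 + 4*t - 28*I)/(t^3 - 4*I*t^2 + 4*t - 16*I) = (t - 7*I)/(t - 4*I)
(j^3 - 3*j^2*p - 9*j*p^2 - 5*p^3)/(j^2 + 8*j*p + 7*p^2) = (j^2 - 4*j*p - 5*p^2)/(j + 7*p)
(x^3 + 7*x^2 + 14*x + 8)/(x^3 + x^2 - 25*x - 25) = (x^2 + 6*x + 8)/(x^2 - 25)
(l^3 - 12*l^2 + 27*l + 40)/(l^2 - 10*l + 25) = (l^2 - 7*l - 8)/(l - 5)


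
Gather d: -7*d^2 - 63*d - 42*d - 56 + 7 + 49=-7*d^2 - 105*d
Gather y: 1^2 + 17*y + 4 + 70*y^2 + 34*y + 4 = 70*y^2 + 51*y + 9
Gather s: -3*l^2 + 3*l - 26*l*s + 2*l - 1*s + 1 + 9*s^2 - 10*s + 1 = -3*l^2 + 5*l + 9*s^2 + s*(-26*l - 11) + 2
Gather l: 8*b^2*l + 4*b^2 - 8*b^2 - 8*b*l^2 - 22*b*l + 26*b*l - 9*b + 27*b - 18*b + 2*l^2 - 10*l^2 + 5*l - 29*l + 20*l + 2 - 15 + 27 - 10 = -4*b^2 + l^2*(-8*b - 8) + l*(8*b^2 + 4*b - 4) + 4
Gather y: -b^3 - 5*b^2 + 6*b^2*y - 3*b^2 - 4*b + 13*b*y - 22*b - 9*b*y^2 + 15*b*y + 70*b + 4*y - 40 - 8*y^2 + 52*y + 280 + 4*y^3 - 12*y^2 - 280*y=-b^3 - 8*b^2 + 44*b + 4*y^3 + y^2*(-9*b - 20) + y*(6*b^2 + 28*b - 224) + 240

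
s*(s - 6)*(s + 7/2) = s^3 - 5*s^2/2 - 21*s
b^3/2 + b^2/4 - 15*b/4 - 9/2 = (b/2 + 1)*(b - 3)*(b + 3/2)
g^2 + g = g*(g + 1)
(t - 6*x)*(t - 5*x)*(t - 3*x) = t^3 - 14*t^2*x + 63*t*x^2 - 90*x^3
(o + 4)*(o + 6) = o^2 + 10*o + 24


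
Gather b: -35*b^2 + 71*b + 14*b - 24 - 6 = -35*b^2 + 85*b - 30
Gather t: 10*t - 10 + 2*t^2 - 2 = 2*t^2 + 10*t - 12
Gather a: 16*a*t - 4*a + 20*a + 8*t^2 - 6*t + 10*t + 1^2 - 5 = a*(16*t + 16) + 8*t^2 + 4*t - 4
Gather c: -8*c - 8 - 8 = -8*c - 16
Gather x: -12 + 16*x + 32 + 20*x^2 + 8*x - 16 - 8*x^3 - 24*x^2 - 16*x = -8*x^3 - 4*x^2 + 8*x + 4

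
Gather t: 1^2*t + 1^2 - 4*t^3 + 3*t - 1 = -4*t^3 + 4*t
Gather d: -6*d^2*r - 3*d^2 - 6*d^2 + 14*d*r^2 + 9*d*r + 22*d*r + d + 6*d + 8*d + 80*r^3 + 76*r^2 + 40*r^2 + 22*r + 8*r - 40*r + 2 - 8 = d^2*(-6*r - 9) + d*(14*r^2 + 31*r + 15) + 80*r^3 + 116*r^2 - 10*r - 6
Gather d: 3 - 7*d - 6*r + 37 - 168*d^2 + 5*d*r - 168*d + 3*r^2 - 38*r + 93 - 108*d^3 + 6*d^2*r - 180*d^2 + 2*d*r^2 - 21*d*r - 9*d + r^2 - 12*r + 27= -108*d^3 + d^2*(6*r - 348) + d*(2*r^2 - 16*r - 184) + 4*r^2 - 56*r + 160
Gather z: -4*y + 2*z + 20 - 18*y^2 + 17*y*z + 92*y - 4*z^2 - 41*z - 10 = -18*y^2 + 88*y - 4*z^2 + z*(17*y - 39) + 10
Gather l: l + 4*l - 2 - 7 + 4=5*l - 5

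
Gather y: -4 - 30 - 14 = -48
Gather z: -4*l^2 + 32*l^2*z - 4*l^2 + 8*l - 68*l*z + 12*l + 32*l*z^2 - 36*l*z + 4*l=-8*l^2 + 32*l*z^2 + 24*l + z*(32*l^2 - 104*l)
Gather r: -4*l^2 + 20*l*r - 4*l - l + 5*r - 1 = -4*l^2 - 5*l + r*(20*l + 5) - 1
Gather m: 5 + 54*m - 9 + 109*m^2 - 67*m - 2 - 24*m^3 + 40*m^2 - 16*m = -24*m^3 + 149*m^2 - 29*m - 6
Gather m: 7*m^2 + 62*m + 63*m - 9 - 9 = 7*m^2 + 125*m - 18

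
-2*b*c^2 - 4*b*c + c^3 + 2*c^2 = c*(-2*b + c)*(c + 2)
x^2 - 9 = (x - 3)*(x + 3)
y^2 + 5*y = y*(y + 5)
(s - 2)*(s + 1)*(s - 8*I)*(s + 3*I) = s^4 - s^3 - 5*I*s^3 + 22*s^2 + 5*I*s^2 - 24*s + 10*I*s - 48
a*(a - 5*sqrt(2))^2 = a^3 - 10*sqrt(2)*a^2 + 50*a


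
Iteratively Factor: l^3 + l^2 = (l + 1)*(l^2) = l*(l + 1)*(l)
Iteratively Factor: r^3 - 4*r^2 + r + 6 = (r + 1)*(r^2 - 5*r + 6) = (r - 3)*(r + 1)*(r - 2)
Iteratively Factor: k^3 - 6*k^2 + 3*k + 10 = (k + 1)*(k^2 - 7*k + 10) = (k - 2)*(k + 1)*(k - 5)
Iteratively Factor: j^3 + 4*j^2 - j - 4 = (j + 4)*(j^2 - 1) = (j + 1)*(j + 4)*(j - 1)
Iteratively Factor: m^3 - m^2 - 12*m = (m)*(m^2 - m - 12) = m*(m + 3)*(m - 4)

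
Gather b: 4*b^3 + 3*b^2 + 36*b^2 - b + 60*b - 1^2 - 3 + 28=4*b^3 + 39*b^2 + 59*b + 24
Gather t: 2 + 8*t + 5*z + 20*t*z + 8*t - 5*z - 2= t*(20*z + 16)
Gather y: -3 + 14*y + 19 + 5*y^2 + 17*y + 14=5*y^2 + 31*y + 30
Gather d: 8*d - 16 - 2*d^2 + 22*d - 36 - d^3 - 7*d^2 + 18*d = -d^3 - 9*d^2 + 48*d - 52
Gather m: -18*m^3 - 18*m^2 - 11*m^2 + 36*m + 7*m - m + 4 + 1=-18*m^3 - 29*m^2 + 42*m + 5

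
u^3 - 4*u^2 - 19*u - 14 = (u - 7)*(u + 1)*(u + 2)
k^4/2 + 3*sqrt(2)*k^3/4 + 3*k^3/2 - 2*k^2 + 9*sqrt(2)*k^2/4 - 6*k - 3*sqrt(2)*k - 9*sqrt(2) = (k/2 + 1)*(k - 2)*(k + 3)*(k + 3*sqrt(2)/2)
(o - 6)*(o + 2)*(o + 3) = o^3 - o^2 - 24*o - 36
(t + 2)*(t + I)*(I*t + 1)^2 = -t^4 - 2*t^3 + I*t^3 - t^2 + 2*I*t^2 - 2*t + I*t + 2*I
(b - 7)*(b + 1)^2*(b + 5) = b^4 - 38*b^2 - 72*b - 35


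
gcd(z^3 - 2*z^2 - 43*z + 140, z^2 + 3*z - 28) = z^2 + 3*z - 28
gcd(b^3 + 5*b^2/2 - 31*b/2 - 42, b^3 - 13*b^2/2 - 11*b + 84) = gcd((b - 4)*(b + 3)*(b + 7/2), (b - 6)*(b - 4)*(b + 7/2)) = b^2 - b/2 - 14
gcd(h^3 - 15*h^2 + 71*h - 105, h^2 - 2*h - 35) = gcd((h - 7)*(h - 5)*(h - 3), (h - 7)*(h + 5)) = h - 7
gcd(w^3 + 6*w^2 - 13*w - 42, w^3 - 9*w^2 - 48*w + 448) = w + 7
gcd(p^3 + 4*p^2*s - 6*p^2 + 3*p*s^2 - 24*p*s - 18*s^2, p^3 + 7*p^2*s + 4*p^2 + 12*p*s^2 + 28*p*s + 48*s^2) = p + 3*s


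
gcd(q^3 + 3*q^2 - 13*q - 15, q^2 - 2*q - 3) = q^2 - 2*q - 3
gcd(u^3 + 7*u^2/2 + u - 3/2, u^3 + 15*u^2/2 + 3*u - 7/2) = u^2 + u/2 - 1/2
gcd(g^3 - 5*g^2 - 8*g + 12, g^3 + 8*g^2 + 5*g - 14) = g^2 + g - 2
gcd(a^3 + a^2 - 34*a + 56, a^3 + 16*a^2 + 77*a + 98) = a + 7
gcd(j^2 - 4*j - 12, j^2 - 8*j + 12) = j - 6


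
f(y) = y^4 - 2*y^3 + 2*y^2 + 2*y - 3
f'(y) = 4*y^3 - 6*y^2 + 4*y + 2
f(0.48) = -1.75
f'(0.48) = 2.98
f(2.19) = 12.97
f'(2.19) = 24.00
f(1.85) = 6.60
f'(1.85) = 14.19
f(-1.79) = 21.57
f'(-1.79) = -47.33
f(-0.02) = -3.04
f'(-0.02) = 1.92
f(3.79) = 130.76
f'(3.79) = 148.74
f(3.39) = 80.92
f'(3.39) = 102.44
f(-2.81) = 113.90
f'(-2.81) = -145.37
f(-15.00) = 57792.00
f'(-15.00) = -14908.00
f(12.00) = 17589.00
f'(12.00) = 6098.00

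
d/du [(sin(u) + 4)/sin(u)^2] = -(sin(u) + 8)*cos(u)/sin(u)^3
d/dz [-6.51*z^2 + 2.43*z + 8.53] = 2.43 - 13.02*z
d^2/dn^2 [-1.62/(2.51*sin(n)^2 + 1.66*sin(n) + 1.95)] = (40.824648*sin(n)^4 + 20.249676*sin(n)^3 - 88.48926*sin(n)^2 - 45.743292*sin(n) + 6.930036)/(2.51*sin(n)^2 + 1.66*sin(n) + 1.95)^3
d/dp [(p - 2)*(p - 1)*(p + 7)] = 3*p^2 + 8*p - 19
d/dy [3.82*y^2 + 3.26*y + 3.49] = 7.64*y + 3.26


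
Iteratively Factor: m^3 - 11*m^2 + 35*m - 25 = (m - 5)*(m^2 - 6*m + 5) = (m - 5)*(m - 1)*(m - 5)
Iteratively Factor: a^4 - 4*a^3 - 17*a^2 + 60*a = (a)*(a^3 - 4*a^2 - 17*a + 60) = a*(a + 4)*(a^2 - 8*a + 15) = a*(a - 3)*(a + 4)*(a - 5)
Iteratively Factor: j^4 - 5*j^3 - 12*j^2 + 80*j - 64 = (j - 4)*(j^3 - j^2 - 16*j + 16) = (j - 4)*(j + 4)*(j^2 - 5*j + 4) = (j - 4)*(j - 1)*(j + 4)*(j - 4)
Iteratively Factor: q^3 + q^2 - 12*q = (q - 3)*(q^2 + 4*q) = q*(q - 3)*(q + 4)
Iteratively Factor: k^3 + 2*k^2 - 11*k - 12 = (k + 4)*(k^2 - 2*k - 3) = (k + 1)*(k + 4)*(k - 3)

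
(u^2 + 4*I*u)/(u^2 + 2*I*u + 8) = u/(u - 2*I)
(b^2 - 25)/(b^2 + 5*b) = (b - 5)/b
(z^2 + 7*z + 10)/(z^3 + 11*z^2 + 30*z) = (z + 2)/(z*(z + 6))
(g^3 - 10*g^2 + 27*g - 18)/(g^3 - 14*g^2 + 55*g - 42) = (g - 3)/(g - 7)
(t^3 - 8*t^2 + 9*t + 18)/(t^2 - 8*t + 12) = (t^2 - 2*t - 3)/(t - 2)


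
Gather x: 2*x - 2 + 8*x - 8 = 10*x - 10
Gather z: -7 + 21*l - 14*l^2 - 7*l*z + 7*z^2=-14*l^2 - 7*l*z + 21*l + 7*z^2 - 7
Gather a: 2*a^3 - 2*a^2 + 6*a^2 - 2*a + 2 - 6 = 2*a^3 + 4*a^2 - 2*a - 4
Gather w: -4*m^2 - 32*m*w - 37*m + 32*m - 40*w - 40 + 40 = -4*m^2 - 5*m + w*(-32*m - 40)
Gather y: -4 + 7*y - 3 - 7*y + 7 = 0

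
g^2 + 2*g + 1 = (g + 1)^2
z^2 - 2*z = z*(z - 2)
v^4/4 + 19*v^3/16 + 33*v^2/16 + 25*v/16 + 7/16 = (v/4 + 1/4)*(v + 1)^2*(v + 7/4)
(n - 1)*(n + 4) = n^2 + 3*n - 4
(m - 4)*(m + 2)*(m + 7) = m^3 + 5*m^2 - 22*m - 56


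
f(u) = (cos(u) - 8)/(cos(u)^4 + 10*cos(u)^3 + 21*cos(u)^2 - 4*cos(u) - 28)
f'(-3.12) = -0.03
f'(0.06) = -1800.41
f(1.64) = 0.29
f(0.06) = 54.12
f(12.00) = 0.72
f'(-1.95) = -0.25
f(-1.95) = 0.35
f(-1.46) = 0.28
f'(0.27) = -19.74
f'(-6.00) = -17.11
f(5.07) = 0.29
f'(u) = (cos(u) - 8)*(4*sin(u)*cos(u)^3 + 30*sin(u)*cos(u)^2 + 42*sin(u)*cos(u) - 4*sin(u))/(cos(u)^4 + 10*cos(u)^3 + 21*cos(u)^2 - 4*cos(u) - 28)^2 - sin(u)/(cos(u)^4 + 10*cos(u)^3 + 21*cos(u)^2 - 4*cos(u) - 28)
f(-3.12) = 0.75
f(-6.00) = 2.53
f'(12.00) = 2.11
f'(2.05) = 0.29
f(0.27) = 2.78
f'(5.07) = 0.11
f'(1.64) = 0.11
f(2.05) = 0.37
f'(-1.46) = -0.03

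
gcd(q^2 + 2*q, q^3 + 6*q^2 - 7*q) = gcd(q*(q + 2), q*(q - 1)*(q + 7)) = q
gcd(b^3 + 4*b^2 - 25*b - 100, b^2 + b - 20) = b + 5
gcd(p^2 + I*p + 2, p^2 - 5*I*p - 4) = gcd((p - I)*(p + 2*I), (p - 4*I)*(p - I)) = p - I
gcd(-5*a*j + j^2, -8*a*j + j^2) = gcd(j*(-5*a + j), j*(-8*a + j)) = j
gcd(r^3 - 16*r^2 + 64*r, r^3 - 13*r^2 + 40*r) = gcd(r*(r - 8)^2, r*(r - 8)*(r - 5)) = r^2 - 8*r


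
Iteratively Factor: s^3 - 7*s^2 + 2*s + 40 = (s + 2)*(s^2 - 9*s + 20) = (s - 4)*(s + 2)*(s - 5)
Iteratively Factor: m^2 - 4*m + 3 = (m - 3)*(m - 1)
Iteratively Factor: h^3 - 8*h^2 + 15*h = (h)*(h^2 - 8*h + 15) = h*(h - 5)*(h - 3)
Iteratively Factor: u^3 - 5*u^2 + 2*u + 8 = (u - 4)*(u^2 - u - 2) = (u - 4)*(u - 2)*(u + 1)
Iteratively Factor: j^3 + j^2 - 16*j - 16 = (j + 4)*(j^2 - 3*j - 4) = (j - 4)*(j + 4)*(j + 1)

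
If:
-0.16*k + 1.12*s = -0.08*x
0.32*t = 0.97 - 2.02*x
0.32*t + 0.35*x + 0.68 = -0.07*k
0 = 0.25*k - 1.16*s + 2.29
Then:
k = -27.03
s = -3.85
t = 3.95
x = -0.14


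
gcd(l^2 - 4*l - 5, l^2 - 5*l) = l - 5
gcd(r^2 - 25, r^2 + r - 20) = r + 5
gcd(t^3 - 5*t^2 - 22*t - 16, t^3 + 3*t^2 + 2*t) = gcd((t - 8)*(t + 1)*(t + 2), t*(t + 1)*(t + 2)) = t^2 + 3*t + 2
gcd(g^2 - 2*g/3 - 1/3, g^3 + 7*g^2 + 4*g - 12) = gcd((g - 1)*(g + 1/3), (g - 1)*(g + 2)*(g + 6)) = g - 1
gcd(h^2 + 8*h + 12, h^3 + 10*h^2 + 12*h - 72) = h + 6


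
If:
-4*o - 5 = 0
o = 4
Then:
No Solution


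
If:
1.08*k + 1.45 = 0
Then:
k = -1.34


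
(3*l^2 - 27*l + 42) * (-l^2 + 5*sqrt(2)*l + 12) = -3*l^4 + 15*sqrt(2)*l^3 + 27*l^3 - 135*sqrt(2)*l^2 - 6*l^2 - 324*l + 210*sqrt(2)*l + 504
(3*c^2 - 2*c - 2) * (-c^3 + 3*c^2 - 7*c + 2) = -3*c^5 + 11*c^4 - 25*c^3 + 14*c^2 + 10*c - 4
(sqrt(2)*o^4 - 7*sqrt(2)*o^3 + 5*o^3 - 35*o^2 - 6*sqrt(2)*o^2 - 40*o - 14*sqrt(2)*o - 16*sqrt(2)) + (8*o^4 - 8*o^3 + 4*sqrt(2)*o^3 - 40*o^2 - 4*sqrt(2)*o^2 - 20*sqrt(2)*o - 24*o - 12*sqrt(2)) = sqrt(2)*o^4 + 8*o^4 - 3*sqrt(2)*o^3 - 3*o^3 - 75*o^2 - 10*sqrt(2)*o^2 - 64*o - 34*sqrt(2)*o - 28*sqrt(2)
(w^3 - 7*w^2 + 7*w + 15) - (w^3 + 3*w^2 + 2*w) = -10*w^2 + 5*w + 15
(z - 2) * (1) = z - 2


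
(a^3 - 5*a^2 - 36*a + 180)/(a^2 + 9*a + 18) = (a^2 - 11*a + 30)/(a + 3)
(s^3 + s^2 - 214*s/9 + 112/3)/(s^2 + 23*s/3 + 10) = (9*s^2 - 45*s + 56)/(3*(3*s + 5))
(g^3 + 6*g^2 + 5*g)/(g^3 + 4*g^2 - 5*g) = (g + 1)/(g - 1)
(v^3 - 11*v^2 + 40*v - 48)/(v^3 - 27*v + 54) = (v^2 - 8*v + 16)/(v^2 + 3*v - 18)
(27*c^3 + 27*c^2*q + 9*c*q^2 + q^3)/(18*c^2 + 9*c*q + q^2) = (9*c^2 + 6*c*q + q^2)/(6*c + q)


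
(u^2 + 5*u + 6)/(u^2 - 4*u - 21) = (u + 2)/(u - 7)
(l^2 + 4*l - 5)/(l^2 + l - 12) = (l^2 + 4*l - 5)/(l^2 + l - 12)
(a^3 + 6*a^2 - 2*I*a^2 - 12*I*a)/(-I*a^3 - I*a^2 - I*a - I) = a*(I*a^2 + 2*a*(1 + 3*I) + 12)/(a^3 + a^2 + a + 1)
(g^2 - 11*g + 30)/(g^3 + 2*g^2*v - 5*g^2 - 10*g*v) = (g - 6)/(g*(g + 2*v))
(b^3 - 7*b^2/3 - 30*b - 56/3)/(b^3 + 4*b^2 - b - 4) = (3*b^2 - 19*b - 14)/(3*(b^2 - 1))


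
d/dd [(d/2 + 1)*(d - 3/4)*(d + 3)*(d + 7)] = 2*d^3 + 135*d^2/8 + 32*d + 45/8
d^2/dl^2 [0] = 0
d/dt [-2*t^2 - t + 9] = -4*t - 1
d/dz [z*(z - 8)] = 2*z - 8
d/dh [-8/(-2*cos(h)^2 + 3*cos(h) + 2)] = 8*(4*cos(h) - 3)*sin(h)/(2*sin(h)^2 + 3*cos(h))^2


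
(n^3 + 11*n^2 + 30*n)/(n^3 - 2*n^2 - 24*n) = (n^2 + 11*n + 30)/(n^2 - 2*n - 24)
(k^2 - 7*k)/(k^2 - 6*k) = (k - 7)/(k - 6)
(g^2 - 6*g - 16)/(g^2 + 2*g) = (g - 8)/g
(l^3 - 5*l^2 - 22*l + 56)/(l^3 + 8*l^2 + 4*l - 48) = (l - 7)/(l + 6)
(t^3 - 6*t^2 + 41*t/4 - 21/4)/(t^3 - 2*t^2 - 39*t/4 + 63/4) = (t - 1)/(t + 3)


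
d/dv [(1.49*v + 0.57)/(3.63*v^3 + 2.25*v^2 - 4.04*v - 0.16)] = (-10.8174*v^3 - 9.5598*v^2 - 2.565*v + 2.0644)/(13.1769*v^6 + 16.335*v^5 - 24.2679*v^4 - 19.3416*v^3 + 15.6016*v^2 + 1.2928*v + 0.0256)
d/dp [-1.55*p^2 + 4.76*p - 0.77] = 4.76 - 3.1*p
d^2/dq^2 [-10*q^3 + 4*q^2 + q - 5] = 8 - 60*q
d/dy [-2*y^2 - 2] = -4*y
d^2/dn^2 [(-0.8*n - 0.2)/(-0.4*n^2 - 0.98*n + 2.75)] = ((0.8*n + 0.2)*(0.8*n + 0.98)*(1.6*n + 1.96) - (1.92*n + 1.728)*(0.4*n^2 + 0.98*n - 2.75))/(0.4*n^2 + 0.98*n - 2.75)^3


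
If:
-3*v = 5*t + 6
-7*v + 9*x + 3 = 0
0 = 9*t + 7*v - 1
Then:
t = -45/8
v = 59/8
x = 389/72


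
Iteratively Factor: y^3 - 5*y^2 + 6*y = (y)*(y^2 - 5*y + 6) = y*(y - 2)*(y - 3)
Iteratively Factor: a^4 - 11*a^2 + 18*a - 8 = (a - 1)*(a^3 + a^2 - 10*a + 8) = (a - 1)^2*(a^2 + 2*a - 8) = (a - 2)*(a - 1)^2*(a + 4)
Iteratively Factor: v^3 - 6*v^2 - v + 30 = (v - 3)*(v^2 - 3*v - 10) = (v - 3)*(v + 2)*(v - 5)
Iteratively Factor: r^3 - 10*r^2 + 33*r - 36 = (r - 4)*(r^2 - 6*r + 9) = (r - 4)*(r - 3)*(r - 3)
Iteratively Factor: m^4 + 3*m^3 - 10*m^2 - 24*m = (m + 4)*(m^3 - m^2 - 6*m) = (m - 3)*(m + 4)*(m^2 + 2*m) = m*(m - 3)*(m + 4)*(m + 2)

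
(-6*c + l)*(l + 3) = -6*c*l - 18*c + l^2 + 3*l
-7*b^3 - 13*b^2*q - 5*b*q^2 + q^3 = (-7*b + q)*(b + q)^2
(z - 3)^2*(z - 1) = z^3 - 7*z^2 + 15*z - 9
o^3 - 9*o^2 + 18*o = o*(o - 6)*(o - 3)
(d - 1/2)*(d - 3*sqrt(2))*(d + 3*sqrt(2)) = d^3 - d^2/2 - 18*d + 9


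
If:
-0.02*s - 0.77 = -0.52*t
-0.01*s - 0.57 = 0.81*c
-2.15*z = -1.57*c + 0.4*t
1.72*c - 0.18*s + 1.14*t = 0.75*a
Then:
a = 12.9771282891742*z + 10.8805590457981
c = 0.763452608576892*z - 0.101065282709642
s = -61.8396612947282*z - 48.813712100519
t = -2.3784485113357*z - 0.396681234635346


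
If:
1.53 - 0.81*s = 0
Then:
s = 1.89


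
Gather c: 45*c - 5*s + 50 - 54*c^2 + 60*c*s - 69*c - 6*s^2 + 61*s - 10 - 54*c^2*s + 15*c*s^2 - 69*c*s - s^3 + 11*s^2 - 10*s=c^2*(-54*s - 54) + c*(15*s^2 - 9*s - 24) - s^3 + 5*s^2 + 46*s + 40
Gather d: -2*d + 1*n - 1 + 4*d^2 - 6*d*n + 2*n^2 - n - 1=4*d^2 + d*(-6*n - 2) + 2*n^2 - 2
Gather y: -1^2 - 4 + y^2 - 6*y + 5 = y^2 - 6*y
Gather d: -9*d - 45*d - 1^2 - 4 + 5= -54*d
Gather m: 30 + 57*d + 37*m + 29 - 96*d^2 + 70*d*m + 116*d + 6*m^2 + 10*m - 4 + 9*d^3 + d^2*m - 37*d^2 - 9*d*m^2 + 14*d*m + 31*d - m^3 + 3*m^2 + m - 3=9*d^3 - 133*d^2 + 204*d - m^3 + m^2*(9 - 9*d) + m*(d^2 + 84*d + 48) + 52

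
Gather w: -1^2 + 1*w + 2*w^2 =2*w^2 + w - 1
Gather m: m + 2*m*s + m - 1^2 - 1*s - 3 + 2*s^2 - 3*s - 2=m*(2*s + 2) + 2*s^2 - 4*s - 6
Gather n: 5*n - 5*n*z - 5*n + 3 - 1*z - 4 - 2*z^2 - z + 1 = -5*n*z - 2*z^2 - 2*z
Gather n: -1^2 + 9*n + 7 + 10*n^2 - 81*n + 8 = 10*n^2 - 72*n + 14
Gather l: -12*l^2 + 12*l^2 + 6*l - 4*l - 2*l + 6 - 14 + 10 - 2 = 0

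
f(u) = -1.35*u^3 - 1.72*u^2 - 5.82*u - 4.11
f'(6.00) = -172.26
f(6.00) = -392.55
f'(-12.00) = -547.74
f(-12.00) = 2150.85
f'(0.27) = -7.04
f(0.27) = -5.83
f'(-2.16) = -17.29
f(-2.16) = 14.04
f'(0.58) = -9.18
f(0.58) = -8.33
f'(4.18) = -90.96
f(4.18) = -157.09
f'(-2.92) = -30.31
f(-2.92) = 31.83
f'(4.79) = -115.22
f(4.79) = -219.82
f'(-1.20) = -7.52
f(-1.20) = 2.73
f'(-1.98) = -14.89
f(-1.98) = 11.15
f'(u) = -4.05*u^2 - 3.44*u - 5.82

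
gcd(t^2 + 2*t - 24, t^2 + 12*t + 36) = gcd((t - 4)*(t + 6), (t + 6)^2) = t + 6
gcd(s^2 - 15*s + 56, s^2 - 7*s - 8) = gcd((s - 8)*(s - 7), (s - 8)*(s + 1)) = s - 8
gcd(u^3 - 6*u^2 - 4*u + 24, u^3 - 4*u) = u^2 - 4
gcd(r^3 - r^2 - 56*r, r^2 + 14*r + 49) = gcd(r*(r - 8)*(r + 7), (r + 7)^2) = r + 7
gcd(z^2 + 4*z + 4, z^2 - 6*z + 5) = 1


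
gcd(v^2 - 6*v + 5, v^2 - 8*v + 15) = v - 5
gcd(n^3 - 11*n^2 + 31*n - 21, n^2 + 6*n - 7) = n - 1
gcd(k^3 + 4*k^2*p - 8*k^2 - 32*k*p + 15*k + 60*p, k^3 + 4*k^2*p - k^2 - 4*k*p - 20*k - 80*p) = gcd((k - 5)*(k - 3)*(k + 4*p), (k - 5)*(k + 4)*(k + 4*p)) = k^2 + 4*k*p - 5*k - 20*p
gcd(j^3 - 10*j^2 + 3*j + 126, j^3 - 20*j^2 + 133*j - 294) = j^2 - 13*j + 42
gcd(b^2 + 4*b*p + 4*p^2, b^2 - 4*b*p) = 1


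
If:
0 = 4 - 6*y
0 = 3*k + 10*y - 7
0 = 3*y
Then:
No Solution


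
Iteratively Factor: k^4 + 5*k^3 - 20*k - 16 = (k - 2)*(k^3 + 7*k^2 + 14*k + 8) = (k - 2)*(k + 2)*(k^2 + 5*k + 4) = (k - 2)*(k + 1)*(k + 2)*(k + 4)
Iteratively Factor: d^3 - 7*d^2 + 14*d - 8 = (d - 1)*(d^2 - 6*d + 8) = (d - 2)*(d - 1)*(d - 4)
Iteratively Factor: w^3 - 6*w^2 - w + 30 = (w - 3)*(w^2 - 3*w - 10) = (w - 3)*(w + 2)*(w - 5)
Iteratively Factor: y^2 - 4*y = (y - 4)*(y)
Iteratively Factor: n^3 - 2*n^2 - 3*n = (n)*(n^2 - 2*n - 3) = n*(n + 1)*(n - 3)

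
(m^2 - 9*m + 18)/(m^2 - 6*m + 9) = (m - 6)/(m - 3)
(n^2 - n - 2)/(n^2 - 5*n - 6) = (n - 2)/(n - 6)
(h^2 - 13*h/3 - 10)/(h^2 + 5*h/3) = (h - 6)/h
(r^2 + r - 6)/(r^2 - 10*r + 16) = (r + 3)/(r - 8)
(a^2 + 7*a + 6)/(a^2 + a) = (a + 6)/a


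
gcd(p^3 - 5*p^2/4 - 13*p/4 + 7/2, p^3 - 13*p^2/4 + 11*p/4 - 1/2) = p^2 - 3*p + 2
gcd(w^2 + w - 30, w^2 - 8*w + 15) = w - 5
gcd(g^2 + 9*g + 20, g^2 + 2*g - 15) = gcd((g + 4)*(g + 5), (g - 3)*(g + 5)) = g + 5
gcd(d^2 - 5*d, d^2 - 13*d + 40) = d - 5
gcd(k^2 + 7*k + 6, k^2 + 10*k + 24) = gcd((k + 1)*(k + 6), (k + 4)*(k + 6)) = k + 6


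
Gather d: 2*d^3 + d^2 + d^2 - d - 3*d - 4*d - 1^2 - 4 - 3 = 2*d^3 + 2*d^2 - 8*d - 8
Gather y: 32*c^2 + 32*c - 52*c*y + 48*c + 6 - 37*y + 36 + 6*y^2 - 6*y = 32*c^2 + 80*c + 6*y^2 + y*(-52*c - 43) + 42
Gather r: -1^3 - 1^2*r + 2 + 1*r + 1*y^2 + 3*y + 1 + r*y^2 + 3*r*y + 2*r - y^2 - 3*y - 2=r*(y^2 + 3*y + 2)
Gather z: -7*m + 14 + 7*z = -7*m + 7*z + 14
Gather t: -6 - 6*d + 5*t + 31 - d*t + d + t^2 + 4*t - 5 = -5*d + t^2 + t*(9 - d) + 20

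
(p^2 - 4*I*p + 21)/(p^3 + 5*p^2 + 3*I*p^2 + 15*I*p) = (p - 7*I)/(p*(p + 5))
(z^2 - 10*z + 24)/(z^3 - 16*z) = (z - 6)/(z*(z + 4))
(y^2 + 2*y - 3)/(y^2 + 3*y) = (y - 1)/y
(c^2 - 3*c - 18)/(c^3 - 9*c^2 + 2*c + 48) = (c^2 - 3*c - 18)/(c^3 - 9*c^2 + 2*c + 48)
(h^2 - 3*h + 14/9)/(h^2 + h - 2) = (h^2 - 3*h + 14/9)/(h^2 + h - 2)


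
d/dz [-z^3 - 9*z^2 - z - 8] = -3*z^2 - 18*z - 1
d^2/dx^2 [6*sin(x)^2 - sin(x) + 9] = sin(x) + 12*cos(2*x)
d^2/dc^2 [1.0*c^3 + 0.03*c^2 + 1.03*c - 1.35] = 6.0*c + 0.06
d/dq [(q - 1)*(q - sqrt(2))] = 2*q - sqrt(2) - 1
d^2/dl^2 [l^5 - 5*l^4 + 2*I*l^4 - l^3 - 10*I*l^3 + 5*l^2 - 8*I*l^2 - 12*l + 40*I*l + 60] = 20*l^3 + l^2*(-60 + 24*I) + l*(-6 - 60*I) + 10 - 16*I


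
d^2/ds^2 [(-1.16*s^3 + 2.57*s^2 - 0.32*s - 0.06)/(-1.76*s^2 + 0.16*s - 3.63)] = (-7.105427357601e-15*s^5 - 14.227584*s^3 + 95.588064*s^2 + 79.343352*s - 68.121138)/(5.451776*s^6 - 1.486848*s^5 + 33.868032*s^4 - 6.137344*s^3 + 69.852816*s^2 - 6.324912*s + 47.832147)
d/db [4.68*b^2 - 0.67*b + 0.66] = 9.36*b - 0.67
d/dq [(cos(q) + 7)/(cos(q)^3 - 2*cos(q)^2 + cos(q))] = (21*cos(q) + cos(2*q) - 6)*sin(q)/((cos(q) - 1)^3*cos(q)^2)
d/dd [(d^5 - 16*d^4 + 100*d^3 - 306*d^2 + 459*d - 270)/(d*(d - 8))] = (3*d^6 - 64*d^5 + 484*d^4 - 1600*d^3 + 1989*d^2 + 540*d - 2160)/(d^2*(d^2 - 16*d + 64))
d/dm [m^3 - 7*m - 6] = 3*m^2 - 7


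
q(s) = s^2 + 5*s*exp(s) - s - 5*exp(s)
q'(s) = 5*s*exp(s) + 2*s - 1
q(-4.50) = 24.44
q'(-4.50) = -10.25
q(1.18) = 3.14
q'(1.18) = 20.56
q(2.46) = 89.04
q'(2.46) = 147.89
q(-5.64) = 37.33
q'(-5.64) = -12.38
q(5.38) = 4776.35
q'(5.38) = 5847.66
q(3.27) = 306.06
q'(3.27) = 435.73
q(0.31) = -4.92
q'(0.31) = 1.73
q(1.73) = 21.85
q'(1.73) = 51.25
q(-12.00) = 156.00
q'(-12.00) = -25.00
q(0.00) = -5.00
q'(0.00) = -1.00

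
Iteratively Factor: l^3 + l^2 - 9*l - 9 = (l + 1)*(l^2 - 9) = (l - 3)*(l + 1)*(l + 3)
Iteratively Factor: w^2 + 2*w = (w)*(w + 2)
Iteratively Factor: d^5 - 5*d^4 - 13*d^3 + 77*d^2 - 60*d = (d + 4)*(d^4 - 9*d^3 + 23*d^2 - 15*d) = (d - 1)*(d + 4)*(d^3 - 8*d^2 + 15*d) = (d - 5)*(d - 1)*(d + 4)*(d^2 - 3*d) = d*(d - 5)*(d - 1)*(d + 4)*(d - 3)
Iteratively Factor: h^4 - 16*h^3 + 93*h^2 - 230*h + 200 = (h - 5)*(h^3 - 11*h^2 + 38*h - 40) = (h - 5)^2*(h^2 - 6*h + 8) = (h - 5)^2*(h - 4)*(h - 2)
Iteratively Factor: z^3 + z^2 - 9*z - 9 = (z - 3)*(z^2 + 4*z + 3) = (z - 3)*(z + 3)*(z + 1)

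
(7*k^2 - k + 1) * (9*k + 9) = 63*k^3 + 54*k^2 + 9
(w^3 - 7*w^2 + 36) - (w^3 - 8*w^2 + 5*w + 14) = w^2 - 5*w + 22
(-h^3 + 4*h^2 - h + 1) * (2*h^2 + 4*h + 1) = -2*h^5 + 4*h^4 + 13*h^3 + 2*h^2 + 3*h + 1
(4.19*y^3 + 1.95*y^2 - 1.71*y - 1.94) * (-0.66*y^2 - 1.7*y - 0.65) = -2.7654*y^5 - 8.41*y^4 - 4.9099*y^3 + 2.9199*y^2 + 4.4095*y + 1.261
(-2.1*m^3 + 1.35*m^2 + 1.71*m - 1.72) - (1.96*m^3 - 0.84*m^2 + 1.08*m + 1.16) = -4.06*m^3 + 2.19*m^2 + 0.63*m - 2.88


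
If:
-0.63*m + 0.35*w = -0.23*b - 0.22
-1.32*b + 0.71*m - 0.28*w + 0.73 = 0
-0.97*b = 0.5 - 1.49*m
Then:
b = 0.97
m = 0.97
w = 0.48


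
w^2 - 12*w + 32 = (w - 8)*(w - 4)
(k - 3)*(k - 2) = k^2 - 5*k + 6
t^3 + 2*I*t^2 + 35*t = t*(t - 5*I)*(t + 7*I)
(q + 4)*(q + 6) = q^2 + 10*q + 24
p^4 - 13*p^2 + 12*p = p*(p - 3)*(p - 1)*(p + 4)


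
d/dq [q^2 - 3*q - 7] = 2*q - 3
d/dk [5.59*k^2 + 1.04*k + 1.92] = 11.18*k + 1.04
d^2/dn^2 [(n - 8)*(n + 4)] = 2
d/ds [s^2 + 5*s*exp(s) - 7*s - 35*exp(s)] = 5*s*exp(s) + 2*s - 30*exp(s) - 7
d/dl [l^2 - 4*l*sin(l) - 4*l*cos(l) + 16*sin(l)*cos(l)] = -4*sqrt(2)*l*cos(l + pi/4) + 2*l - 4*sqrt(2)*sin(l + pi/4) + 16*cos(2*l)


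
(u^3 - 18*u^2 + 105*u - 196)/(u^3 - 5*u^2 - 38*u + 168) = (u - 7)/(u + 6)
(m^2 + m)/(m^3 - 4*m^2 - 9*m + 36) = m*(m + 1)/(m^3 - 4*m^2 - 9*m + 36)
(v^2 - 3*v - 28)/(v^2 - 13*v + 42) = (v + 4)/(v - 6)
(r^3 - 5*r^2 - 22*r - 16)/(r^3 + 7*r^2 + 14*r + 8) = (r - 8)/(r + 4)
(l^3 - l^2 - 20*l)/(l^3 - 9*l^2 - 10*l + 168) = l*(l - 5)/(l^2 - 13*l + 42)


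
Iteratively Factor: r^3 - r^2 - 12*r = (r + 3)*(r^2 - 4*r) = r*(r + 3)*(r - 4)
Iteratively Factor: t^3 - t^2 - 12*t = (t)*(t^2 - t - 12) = t*(t - 4)*(t + 3)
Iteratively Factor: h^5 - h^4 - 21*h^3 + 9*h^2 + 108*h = (h - 3)*(h^4 + 2*h^3 - 15*h^2 - 36*h) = (h - 3)*(h + 3)*(h^3 - h^2 - 12*h) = (h - 4)*(h - 3)*(h + 3)*(h^2 + 3*h) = (h - 4)*(h - 3)*(h + 3)^2*(h)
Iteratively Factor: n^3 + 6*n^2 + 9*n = (n + 3)*(n^2 + 3*n) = (n + 3)^2*(n)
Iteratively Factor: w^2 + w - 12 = (w - 3)*(w + 4)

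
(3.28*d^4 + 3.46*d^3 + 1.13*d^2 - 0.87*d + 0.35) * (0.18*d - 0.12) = 0.5904*d^5 + 0.2292*d^4 - 0.2118*d^3 - 0.2922*d^2 + 0.1674*d - 0.042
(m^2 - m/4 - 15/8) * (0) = 0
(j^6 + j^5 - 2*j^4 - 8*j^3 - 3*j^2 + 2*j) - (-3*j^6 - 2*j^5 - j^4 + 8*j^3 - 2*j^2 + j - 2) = 4*j^6 + 3*j^5 - j^4 - 16*j^3 - j^2 + j + 2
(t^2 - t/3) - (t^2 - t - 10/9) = 2*t/3 + 10/9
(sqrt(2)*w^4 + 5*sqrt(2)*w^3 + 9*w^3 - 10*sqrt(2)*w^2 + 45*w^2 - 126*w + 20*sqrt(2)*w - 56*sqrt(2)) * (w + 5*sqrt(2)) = sqrt(2)*w^5 + 5*sqrt(2)*w^4 + 19*w^4 + 35*sqrt(2)*w^3 + 95*w^3 - 226*w^2 + 245*sqrt(2)*w^2 - 686*sqrt(2)*w + 200*w - 560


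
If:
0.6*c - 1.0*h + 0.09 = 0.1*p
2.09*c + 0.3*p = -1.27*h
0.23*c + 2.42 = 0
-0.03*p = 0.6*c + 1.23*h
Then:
No Solution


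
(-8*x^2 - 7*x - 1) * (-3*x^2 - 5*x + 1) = 24*x^4 + 61*x^3 + 30*x^2 - 2*x - 1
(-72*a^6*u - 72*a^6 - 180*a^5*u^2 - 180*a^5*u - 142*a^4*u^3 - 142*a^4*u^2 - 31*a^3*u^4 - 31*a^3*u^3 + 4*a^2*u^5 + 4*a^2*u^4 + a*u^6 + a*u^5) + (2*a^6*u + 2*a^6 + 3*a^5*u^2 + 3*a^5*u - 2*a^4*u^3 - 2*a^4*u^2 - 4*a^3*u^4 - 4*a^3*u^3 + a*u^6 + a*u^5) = -70*a^6*u - 70*a^6 - 177*a^5*u^2 - 177*a^5*u - 144*a^4*u^3 - 144*a^4*u^2 - 35*a^3*u^4 - 35*a^3*u^3 + 4*a^2*u^5 + 4*a^2*u^4 + 2*a*u^6 + 2*a*u^5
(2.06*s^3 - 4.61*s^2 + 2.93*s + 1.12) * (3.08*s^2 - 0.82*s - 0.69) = 6.3448*s^5 - 15.888*s^4 + 11.3832*s^3 + 4.2279*s^2 - 2.9401*s - 0.7728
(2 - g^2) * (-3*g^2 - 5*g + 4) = 3*g^4 + 5*g^3 - 10*g^2 - 10*g + 8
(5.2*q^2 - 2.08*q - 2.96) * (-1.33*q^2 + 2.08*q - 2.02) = -6.916*q^4 + 13.5824*q^3 - 10.8936*q^2 - 1.9552*q + 5.9792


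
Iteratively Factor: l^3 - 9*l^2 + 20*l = (l - 4)*(l^2 - 5*l) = (l - 5)*(l - 4)*(l)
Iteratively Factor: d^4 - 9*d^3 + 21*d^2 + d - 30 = (d - 5)*(d^3 - 4*d^2 + d + 6) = (d - 5)*(d - 3)*(d^2 - d - 2) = (d - 5)*(d - 3)*(d - 2)*(d + 1)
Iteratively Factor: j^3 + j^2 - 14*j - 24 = (j - 4)*(j^2 + 5*j + 6) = (j - 4)*(j + 2)*(j + 3)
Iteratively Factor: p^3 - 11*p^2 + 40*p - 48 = (p - 3)*(p^2 - 8*p + 16) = (p - 4)*(p - 3)*(p - 4)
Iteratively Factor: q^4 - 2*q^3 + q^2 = (q)*(q^3 - 2*q^2 + q) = q^2*(q^2 - 2*q + 1) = q^2*(q - 1)*(q - 1)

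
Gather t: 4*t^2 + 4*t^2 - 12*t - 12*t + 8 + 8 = 8*t^2 - 24*t + 16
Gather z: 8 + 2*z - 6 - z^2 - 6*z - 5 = -z^2 - 4*z - 3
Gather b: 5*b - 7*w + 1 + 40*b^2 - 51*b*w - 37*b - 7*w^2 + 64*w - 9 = 40*b^2 + b*(-51*w - 32) - 7*w^2 + 57*w - 8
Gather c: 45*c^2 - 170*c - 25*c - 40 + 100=45*c^2 - 195*c + 60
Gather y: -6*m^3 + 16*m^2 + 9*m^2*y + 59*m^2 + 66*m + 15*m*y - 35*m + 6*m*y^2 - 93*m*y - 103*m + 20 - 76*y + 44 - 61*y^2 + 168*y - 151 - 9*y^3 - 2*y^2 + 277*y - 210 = -6*m^3 + 75*m^2 - 72*m - 9*y^3 + y^2*(6*m - 63) + y*(9*m^2 - 78*m + 369) - 297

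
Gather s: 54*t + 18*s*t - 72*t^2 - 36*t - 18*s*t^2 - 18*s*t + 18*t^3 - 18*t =-18*s*t^2 + 18*t^3 - 72*t^2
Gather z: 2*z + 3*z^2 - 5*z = 3*z^2 - 3*z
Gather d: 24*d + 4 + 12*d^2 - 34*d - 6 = 12*d^2 - 10*d - 2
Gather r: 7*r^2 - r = 7*r^2 - r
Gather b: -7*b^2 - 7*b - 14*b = -7*b^2 - 21*b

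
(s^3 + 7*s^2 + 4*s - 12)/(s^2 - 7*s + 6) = (s^2 + 8*s + 12)/(s - 6)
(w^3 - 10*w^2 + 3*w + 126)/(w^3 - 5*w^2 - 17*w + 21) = (w - 6)/(w - 1)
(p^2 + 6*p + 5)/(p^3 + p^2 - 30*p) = (p^2 + 6*p + 5)/(p*(p^2 + p - 30))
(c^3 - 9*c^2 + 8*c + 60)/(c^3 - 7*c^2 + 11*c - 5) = (c^2 - 4*c - 12)/(c^2 - 2*c + 1)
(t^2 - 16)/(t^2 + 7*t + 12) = (t - 4)/(t + 3)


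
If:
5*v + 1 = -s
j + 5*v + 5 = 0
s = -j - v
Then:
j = -5/3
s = 7/3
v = -2/3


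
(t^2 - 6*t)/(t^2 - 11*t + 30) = t/(t - 5)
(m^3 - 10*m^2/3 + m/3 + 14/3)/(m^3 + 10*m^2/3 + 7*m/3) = (3*m^2 - 13*m + 14)/(m*(3*m + 7))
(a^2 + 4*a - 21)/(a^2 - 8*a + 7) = (a^2 + 4*a - 21)/(a^2 - 8*a + 7)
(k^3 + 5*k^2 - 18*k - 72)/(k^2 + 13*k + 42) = (k^2 - k - 12)/(k + 7)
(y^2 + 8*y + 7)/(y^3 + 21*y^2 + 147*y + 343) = (y + 1)/(y^2 + 14*y + 49)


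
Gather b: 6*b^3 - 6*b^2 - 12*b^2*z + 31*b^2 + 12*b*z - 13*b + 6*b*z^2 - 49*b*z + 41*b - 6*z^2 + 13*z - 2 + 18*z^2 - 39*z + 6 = 6*b^3 + b^2*(25 - 12*z) + b*(6*z^2 - 37*z + 28) + 12*z^2 - 26*z + 4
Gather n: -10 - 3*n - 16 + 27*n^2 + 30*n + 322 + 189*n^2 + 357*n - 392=216*n^2 + 384*n - 96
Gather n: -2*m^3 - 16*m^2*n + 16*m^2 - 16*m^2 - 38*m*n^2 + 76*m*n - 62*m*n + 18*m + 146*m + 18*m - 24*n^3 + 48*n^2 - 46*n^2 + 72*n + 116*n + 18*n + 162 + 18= -2*m^3 + 182*m - 24*n^3 + n^2*(2 - 38*m) + n*(-16*m^2 + 14*m + 206) + 180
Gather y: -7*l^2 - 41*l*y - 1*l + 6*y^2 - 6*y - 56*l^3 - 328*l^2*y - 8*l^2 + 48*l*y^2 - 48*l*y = -56*l^3 - 15*l^2 - l + y^2*(48*l + 6) + y*(-328*l^2 - 89*l - 6)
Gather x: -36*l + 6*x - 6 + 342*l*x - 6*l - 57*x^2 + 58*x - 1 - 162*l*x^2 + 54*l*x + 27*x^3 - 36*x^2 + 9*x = -42*l + 27*x^3 + x^2*(-162*l - 93) + x*(396*l + 73) - 7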